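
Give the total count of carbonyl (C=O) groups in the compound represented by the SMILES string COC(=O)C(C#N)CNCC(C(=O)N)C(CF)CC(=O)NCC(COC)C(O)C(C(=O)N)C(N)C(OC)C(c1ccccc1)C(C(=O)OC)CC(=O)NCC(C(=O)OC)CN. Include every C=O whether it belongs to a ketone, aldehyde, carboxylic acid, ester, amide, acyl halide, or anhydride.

CH3OOC: ester, 1 C=O (running total 1).
CH(CONH2): amide, 1 C=O (running total 2).
CH2CONHCH2: amide, 1 C=O (running total 3).
CH(CONH2): amide, 1 C=O (running total 4).
CH(COOCH3): ester, 1 C=O (running total 5).
CH2CONHCH2: amide, 1 C=O (running total 6).
CH(COOCH3): ester, 1 C=O (running total 7).

7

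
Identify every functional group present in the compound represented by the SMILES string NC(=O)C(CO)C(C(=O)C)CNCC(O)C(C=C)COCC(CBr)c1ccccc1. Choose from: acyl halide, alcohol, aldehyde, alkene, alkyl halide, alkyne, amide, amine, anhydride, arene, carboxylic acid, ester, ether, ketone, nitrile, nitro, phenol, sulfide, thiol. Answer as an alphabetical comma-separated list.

–C(=O)NH2: carbonyl C bonded to C and to N → amide (the N is not a separate amine).
pendant –CH2OH on an sp³ backbone C → alcohol.
pendant –COCH3: carbonyl C bonded to two carbons → ketone.
C–N–C with sp³ carbons and no adjacent C=O → amine (secondary).
–OH on an sp³ carbon → alcohol (secondary).
pendant –CH=CH2: C=C double bond → alkene.
C–O–C with sp³ carbons on both sides and no adjacent C=O → ether.
pendant –CH2X: halogen on sp³ carbon → alkyl halide.
–C6H5 phenyl ring → arene.

alcohol, alkene, alkyl halide, amide, amine, arene, ether, ketone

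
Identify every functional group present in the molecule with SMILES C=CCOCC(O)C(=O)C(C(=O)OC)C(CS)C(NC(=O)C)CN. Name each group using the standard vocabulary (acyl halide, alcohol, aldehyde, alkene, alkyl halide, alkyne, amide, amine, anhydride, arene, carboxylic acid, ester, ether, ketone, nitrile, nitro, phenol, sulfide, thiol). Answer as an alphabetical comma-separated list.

alcohol, alkene, amide, amine, ester, ether, ketone, thiol

Working along the chain:
  CH2=CH: C=C double bond → alkene.
  CH2OCH2: C–O–C with sp³ carbons on both sides and no adjacent C=O → ether.
  CH(OH): –OH on an sp³ carbon → alcohol (secondary).
  CO: –C(=O)– with carbon on both sides → ketone.
  CH(COOCH3): pendant –COOCH3: carbonyl C bonded to C and –OCH3 → ester.
  CH(CH2SH): pendant –CH2SH → thiol.
  CH(NHCOCH3): pendant –NHC(=O)CH3: N bonded to a carbonyl → amide (not amine).
  CH2NH2: –NH2 on an sp³ carbon with no adjacent C=O → amine.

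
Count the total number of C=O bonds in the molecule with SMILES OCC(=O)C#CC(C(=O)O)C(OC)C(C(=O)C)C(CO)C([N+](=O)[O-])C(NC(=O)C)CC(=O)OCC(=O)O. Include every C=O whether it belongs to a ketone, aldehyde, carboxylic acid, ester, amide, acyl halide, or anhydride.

CO: ketone, 1 C=O (running total 1).
CH(COOH): carboxylic acid, 1 C=O (running total 2).
CH(COCH3): ketone, 1 C=O (running total 3).
CH(NHCOCH3): amide, 1 C=O (running total 4).
CH2COOCH2: ester, 1 C=O (running total 5).
COOH: carboxylic acid, 1 C=O (running total 6).

6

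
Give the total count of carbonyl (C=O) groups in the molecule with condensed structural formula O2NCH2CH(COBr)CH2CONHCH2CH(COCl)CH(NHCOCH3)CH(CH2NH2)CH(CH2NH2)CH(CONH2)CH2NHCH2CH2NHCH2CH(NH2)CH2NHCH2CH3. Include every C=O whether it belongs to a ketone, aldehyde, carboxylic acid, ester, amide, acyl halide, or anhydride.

5

CH(COBr): acyl halide, 1 C=O (running total 1).
CH2CONHCH2: amide, 1 C=O (running total 2).
CH(COCl): acyl halide, 1 C=O (running total 3).
CH(NHCOCH3): amide, 1 C=O (running total 4).
CH(CONH2): amide, 1 C=O (running total 5).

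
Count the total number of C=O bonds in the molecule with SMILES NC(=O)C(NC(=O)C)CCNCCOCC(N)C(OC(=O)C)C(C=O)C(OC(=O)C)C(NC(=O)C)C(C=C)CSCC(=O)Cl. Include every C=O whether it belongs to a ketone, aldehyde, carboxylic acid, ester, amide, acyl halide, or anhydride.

7

H2NCO: amide, 1 C=O (running total 1).
CH(NHCOCH3): amide, 1 C=O (running total 2).
CH(OCOCH3): ester, 1 C=O (running total 3).
CH(CHO): aldehyde, 1 C=O (running total 4).
CH(OCOCH3): ester, 1 C=O (running total 5).
CH(NHCOCH3): amide, 1 C=O (running total 6).
COCl: acyl halide, 1 C=O (running total 7).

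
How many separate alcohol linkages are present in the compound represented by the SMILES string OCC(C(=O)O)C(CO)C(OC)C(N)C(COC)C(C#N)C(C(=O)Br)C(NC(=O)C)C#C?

HO– on an sp³ carbon → alcohol.
pendant –COOH: carbonyl C bonded to C and –OH → carboxylic acid.
pendant –CH2OH on an sp³ backbone C → alcohol.
pendant –OCH3: C–O–C with sp³ C, no adjacent C=O → ether.
–NH2 on an sp³ carbon with no adjacent C=O → amine.
pendant –CH2OCH3: C–O–C linkage → ether.
pendant –C≡N: nitrile.
pendant –C(=O)X: carbonyl C bonded to C and halogen → acyl halide.
pendant –NHC(=O)CH3: N bonded to a carbonyl → amide (not amine).
C≡C triple bond → alkyne.
Alcohol appears at: HOCH2, CH(CH2OH) → 2.

2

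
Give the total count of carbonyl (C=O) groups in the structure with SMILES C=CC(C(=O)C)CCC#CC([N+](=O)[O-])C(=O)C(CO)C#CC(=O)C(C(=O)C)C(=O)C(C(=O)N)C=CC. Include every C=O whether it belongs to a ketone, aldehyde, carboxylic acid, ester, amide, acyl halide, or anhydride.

6

CH(COCH3): ketone, 1 C=O (running total 1).
CO: ketone, 1 C=O (running total 2).
CO: ketone, 1 C=O (running total 3).
CH(COCH3): ketone, 1 C=O (running total 4).
CO: ketone, 1 C=O (running total 5).
CH(CONH2): amide, 1 C=O (running total 6).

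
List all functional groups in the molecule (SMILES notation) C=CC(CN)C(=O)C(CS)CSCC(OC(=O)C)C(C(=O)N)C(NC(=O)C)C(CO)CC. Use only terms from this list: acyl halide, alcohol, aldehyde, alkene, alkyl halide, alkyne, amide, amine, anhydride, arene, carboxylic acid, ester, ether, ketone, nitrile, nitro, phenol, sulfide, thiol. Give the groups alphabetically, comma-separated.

alcohol, alkene, amide, amine, ester, ketone, sulfide, thiol

Taking each segment in turn:
  CH2=CH: C=C double bond → alkene.
  CH(CH2NH2): pendant –CH2NH2: N on sp³ C, no adjacent C=O → amine.
  CO: –C(=O)– with carbon on both sides → ketone.
  CH(CH2SH): pendant –CH2SH → thiol.
  CH2SCH2: C–S–C linkage → sulfide (thioether).
  CH(OCOCH3): pendant –OC(=O)CH3: an acyloxy group → ester.
  CH(CONH2): pendant –CONH2: carbonyl C bonded to C and N → amide.
  CH(NHCOCH3): pendant –NHC(=O)CH3: N bonded to a carbonyl → amide (not amine).
  CH(CH2OH): pendant –CH2OH on an sp³ backbone C → alcohol.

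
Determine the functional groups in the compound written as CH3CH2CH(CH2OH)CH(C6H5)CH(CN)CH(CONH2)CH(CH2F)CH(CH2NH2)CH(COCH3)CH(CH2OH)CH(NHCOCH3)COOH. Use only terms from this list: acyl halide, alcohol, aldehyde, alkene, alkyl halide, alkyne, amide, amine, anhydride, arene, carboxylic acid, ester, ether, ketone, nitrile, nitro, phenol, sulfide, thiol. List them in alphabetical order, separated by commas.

Reading the structure from left to right:
  CH(CH2OH): pendant –CH2OH on an sp³ backbone C → alcohol.
  CH(C6H5): pendant –C6H5: benzene ring → arene.
  CH(CN): pendant –C≡N: nitrile.
  CH(CONH2): pendant –CONH2: carbonyl C bonded to C and N → amide.
  CH(CH2F): pendant –CH2X: halogen on sp³ carbon → alkyl halide.
  CH(CH2NH2): pendant –CH2NH2: N on sp³ C, no adjacent C=O → amine.
  CH(COCH3): pendant –COCH3: carbonyl C bonded to two carbons → ketone.
  CH(CH2OH): pendant –CH2OH on an sp³ backbone C → alcohol.
  CH(NHCOCH3): pendant –NHC(=O)CH3: N bonded to a carbonyl → amide (not amine).
  COOH: –COOH: carbonyl C bonded to –OH and C → carboxylic acid (the –OH is not a separate alcohol).

alcohol, alkyl halide, amide, amine, arene, carboxylic acid, ketone, nitrile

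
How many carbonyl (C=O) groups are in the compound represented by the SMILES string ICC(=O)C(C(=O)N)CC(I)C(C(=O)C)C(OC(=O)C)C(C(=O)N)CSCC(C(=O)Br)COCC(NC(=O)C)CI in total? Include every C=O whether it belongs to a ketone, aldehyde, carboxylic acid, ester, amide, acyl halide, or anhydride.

CO: ketone, 1 C=O (running total 1).
CH(CONH2): amide, 1 C=O (running total 2).
CH(COCH3): ketone, 1 C=O (running total 3).
CH(OCOCH3): ester, 1 C=O (running total 4).
CH(CONH2): amide, 1 C=O (running total 5).
CH(COBr): acyl halide, 1 C=O (running total 6).
CH(NHCOCH3): amide, 1 C=O (running total 7).

7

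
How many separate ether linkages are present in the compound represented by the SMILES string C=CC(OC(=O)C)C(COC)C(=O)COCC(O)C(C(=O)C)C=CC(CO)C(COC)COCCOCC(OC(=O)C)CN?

5

C=C double bond → alkene.
pendant –OC(=O)CH3: an acyloxy group → ester.
pendant –CH2OCH3: C–O–C linkage → ether.
–C(=O)– with carbon on both sides → ketone.
C–O–C with sp³ carbons on both sides and no adjacent C=O → ether.
–OH on an sp³ carbon → alcohol (secondary).
pendant –COCH3: carbonyl C bonded to two carbons → ketone.
C=C double bond → alkene.
pendant –CH2OH on an sp³ backbone C → alcohol.
pendant –CH2OCH3: C–O–C linkage → ether.
C–O–C with sp³ carbons on both sides and no adjacent C=O → ether.
C–O–C with sp³ carbons on both sides and no adjacent C=O → ether.
pendant –OC(=O)CH3: an acyloxy group → ester.
–NH2 on an sp³ carbon with no adjacent C=O → amine.
Ether appears at: CH(CH2OCH3), CH2OCH2, CH(CH2OCH3), CH2OCH2, CH2OCH2 → 5.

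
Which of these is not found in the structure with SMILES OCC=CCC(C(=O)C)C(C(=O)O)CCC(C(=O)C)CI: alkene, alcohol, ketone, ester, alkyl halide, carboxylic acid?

ester

ketone: present (CH(COCH3) — pendant –COCH3: carbonyl C bonded to two carbons → ketone).
alcohol: present (HOCH2 — HO– on an sp³ carbon → alcohol).
alkyl halide: present (CH2I — halogen on an sp³ carbon → alkyl halide).
carboxylic acid: present (CH(COOH) — pendant –COOH: carbonyl C bonded to C and –OH → carboxylic acid).
alkene: present (CH=CH — C=C double bond → alkene).
ester: no segment matches this pattern.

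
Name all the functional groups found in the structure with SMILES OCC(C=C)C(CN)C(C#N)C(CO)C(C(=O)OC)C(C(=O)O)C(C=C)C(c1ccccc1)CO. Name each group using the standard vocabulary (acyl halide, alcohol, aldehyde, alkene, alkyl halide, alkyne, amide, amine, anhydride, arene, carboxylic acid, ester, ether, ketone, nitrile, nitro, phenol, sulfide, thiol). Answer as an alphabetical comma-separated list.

HO– on an sp³ carbon → alcohol.
pendant –CH=CH2: C=C double bond → alkene.
pendant –CH2NH2: N on sp³ C, no adjacent C=O → amine.
pendant –C≡N: nitrile.
pendant –CH2OH on an sp³ backbone C → alcohol.
pendant –COOCH3: carbonyl C bonded to C and –OCH3 → ester.
pendant –COOH: carbonyl C bonded to C and –OH → carboxylic acid.
pendant –CH=CH2: C=C double bond → alkene.
pendant –C6H5: benzene ring → arene.
–OH on an sp³ carbon → alcohol.

alcohol, alkene, amine, arene, carboxylic acid, ester, nitrile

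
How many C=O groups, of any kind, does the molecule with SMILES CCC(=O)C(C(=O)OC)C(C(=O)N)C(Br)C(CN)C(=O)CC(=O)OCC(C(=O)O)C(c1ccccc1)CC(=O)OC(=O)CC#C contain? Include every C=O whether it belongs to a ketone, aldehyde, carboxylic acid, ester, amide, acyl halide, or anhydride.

CO: ketone, 1 C=O (running total 1).
CH(COOCH3): ester, 1 C=O (running total 2).
CH(CONH2): amide, 1 C=O (running total 3).
CO: ketone, 1 C=O (running total 4).
CH2COOCH2: ester, 1 C=O (running total 5).
CH(COOH): carboxylic acid, 1 C=O (running total 6).
CH2CO-O-COCH2: anhydride, 2 C=O (running total 8).

8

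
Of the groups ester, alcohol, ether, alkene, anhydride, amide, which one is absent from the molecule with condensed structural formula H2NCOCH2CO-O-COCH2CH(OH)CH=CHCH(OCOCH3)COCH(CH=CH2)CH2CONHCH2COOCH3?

alcohol: present (CH(OH) — –OH on an sp³ carbon → alcohol (secondary)).
alkene: present (CH=CH — C=C double bond → alkene).
anhydride: present (CH2CO-O-COCH2 — two acyl groups sharing one oxygen, –C(=O)–O–C(=O)– → anhydride).
amide: present (H2NCO — –C(=O)NH2: carbonyl C bonded to C and to N → amide (the N is not a separate amine)).
ester: present (CH(OCOCH3) — pendant –OC(=O)CH3: an acyloxy group → ester).
ether: absent. In each of CH(OCOCH3) and COOCH3, the C–O–C oxygen is adjacent to a C=O, so it belongs to an ester, not an ether.

ether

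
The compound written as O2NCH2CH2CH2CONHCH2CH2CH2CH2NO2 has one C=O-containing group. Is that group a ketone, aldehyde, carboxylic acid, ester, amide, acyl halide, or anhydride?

amide

The carbonyl is in the CH2CONHCH2 segment: –C(=O)–N– linkage → amide (the N is not an amine).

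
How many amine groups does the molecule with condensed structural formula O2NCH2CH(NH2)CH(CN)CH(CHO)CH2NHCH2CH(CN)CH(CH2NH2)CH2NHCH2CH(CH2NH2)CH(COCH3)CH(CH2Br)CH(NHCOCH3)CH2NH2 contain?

6

Taking each segment in turn:
  O2NCH2: –NO2 on carbon → nitro group.
  CH(NH2): –NH2 on an sp³ carbon with no adjacent C=O → amine.
  CH(CN): pendant –C≡N: nitrile.
  CH(CHO): pendant –CHO: carbonyl C bonded to C and H → aldehyde.
  CH2NHCH2: C–N–C with sp³ carbons and no adjacent C=O → amine (secondary).
  CH(CN): pendant –C≡N: nitrile.
  CH(CH2NH2): pendant –CH2NH2: N on sp³ C, no adjacent C=O → amine.
  CH2NHCH2: C–N–C with sp³ carbons and no adjacent C=O → amine (secondary).
  CH(CH2NH2): pendant –CH2NH2: N on sp³ C, no adjacent C=O → amine.
  CH(COCH3): pendant –COCH3: carbonyl C bonded to two carbons → ketone.
  CH(CH2Br): pendant –CH2X: halogen on sp³ carbon → alkyl halide.
  CH(NHCOCH3): pendant –NHC(=O)CH3: N bonded to a carbonyl → amide (not amine).
  CH2NH2: –NH2 on an sp³ carbon with no adjacent C=O → amine.
Amine appears at: CH(NH2), CH2NHCH2, CH(CH2NH2), CH2NHCH2, CH(CH2NH2), CH2NH2 → 6.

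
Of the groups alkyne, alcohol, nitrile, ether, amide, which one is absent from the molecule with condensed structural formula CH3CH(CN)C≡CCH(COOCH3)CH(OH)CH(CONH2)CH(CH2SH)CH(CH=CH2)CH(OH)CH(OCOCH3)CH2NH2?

alcohol: present (CH(OH) — –OH on an sp³ carbon → alcohol (secondary)).
alkyne: present (C≡C — C≡C triple bond → alkyne).
nitrile: present (CH(CN) — pendant –C≡N: nitrile).
amide: present (CH(CONH2) — pendant –CONH2: carbonyl C bonded to C and N → amide).
ether: absent. In each of CH(COOCH3) and CH(OCOCH3), the C–O–C oxygen is adjacent to a C=O, so it belongs to an ester, not an ether.

ether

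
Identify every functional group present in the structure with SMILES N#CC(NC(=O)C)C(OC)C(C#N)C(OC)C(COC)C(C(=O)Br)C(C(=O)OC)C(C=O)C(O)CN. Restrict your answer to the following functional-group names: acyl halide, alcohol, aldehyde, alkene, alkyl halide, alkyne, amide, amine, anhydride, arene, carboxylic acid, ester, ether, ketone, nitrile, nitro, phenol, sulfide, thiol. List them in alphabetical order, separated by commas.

acyl halide, alcohol, aldehyde, amide, amine, ester, ether, nitrile

N≡C–: carbon triple-bonded to nitrogen → nitrile.
pendant –NHC(=O)CH3: N bonded to a carbonyl → amide (not amine).
pendant –OCH3: C–O–C with sp³ C, no adjacent C=O → ether.
pendant –C≡N: nitrile.
pendant –OCH3: C–O–C with sp³ C, no adjacent C=O → ether.
pendant –CH2OCH3: C–O–C linkage → ether.
pendant –C(=O)X: carbonyl C bonded to C and halogen → acyl halide.
pendant –COOCH3: carbonyl C bonded to C and –OCH3 → ester.
pendant –CHO: carbonyl C bonded to C and H → aldehyde.
–OH on an sp³ carbon → alcohol (secondary).
–NH2 on an sp³ carbon with no adjacent C=O → amine.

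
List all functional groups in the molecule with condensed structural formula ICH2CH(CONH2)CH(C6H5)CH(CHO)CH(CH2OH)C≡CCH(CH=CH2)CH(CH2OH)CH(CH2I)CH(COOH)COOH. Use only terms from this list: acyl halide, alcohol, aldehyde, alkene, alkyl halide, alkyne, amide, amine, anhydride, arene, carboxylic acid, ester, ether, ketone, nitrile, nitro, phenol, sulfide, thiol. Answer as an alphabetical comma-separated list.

Working along the chain:
  ICH2: halogen on an sp³ carbon → alkyl halide.
  CH(CONH2): pendant –CONH2: carbonyl C bonded to C and N → amide.
  CH(C6H5): pendant –C6H5: benzene ring → arene.
  CH(CHO): pendant –CHO: carbonyl C bonded to C and H → aldehyde.
  CH(CH2OH): pendant –CH2OH on an sp³ backbone C → alcohol.
  C≡C: C≡C triple bond → alkyne.
  CH(CH=CH2): pendant –CH=CH2: C=C double bond → alkene.
  CH(CH2OH): pendant –CH2OH on an sp³ backbone C → alcohol.
  CH(CH2I): pendant –CH2X: halogen on sp³ carbon → alkyl halide.
  CH(COOH): pendant –COOH: carbonyl C bonded to C and –OH → carboxylic acid.
  COOH: –COOH: carbonyl C bonded to –OH and C → carboxylic acid (the –OH is not a separate alcohol).

alcohol, aldehyde, alkene, alkyl halide, alkyne, amide, arene, carboxylic acid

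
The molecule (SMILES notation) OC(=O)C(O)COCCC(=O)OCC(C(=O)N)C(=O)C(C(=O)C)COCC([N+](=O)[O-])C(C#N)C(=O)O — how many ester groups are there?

1

–COOH: carbonyl C bonded to –OH and C → carboxylic acid (the –OH is not a separate alcohol).
–OH on an sp³ carbon → alcohol (secondary).
C–O–C with sp³ carbons on both sides and no adjacent C=O → ether.
–C(=O)–O–C with C on the carbonyl side → ester.
pendant –CONH2: carbonyl C bonded to C and N → amide.
–C(=O)– with carbon on both sides → ketone.
pendant –COCH3: carbonyl C bonded to two carbons → ketone.
C–O–C with sp³ carbons on both sides and no adjacent C=O → ether.
–NO2 on an sp³ carbon → nitro (the N=O is not a carbonyl).
pendant –C≡N: nitrile.
–COOH: carbonyl C bonded to –OH and C → carboxylic acid (the –OH is not a separate alcohol).
Ester appears at: CH2COOCH2 → 1.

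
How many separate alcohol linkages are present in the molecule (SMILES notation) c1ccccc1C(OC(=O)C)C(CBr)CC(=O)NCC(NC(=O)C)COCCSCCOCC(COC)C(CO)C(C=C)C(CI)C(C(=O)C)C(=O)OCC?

Reading the structure from left to right:
  C6H5: C6H5– phenyl ring → arene.
  CH(OCOCH3): pendant –OC(=O)CH3: an acyloxy group → ester.
  CH(CH2Br): pendant –CH2X: halogen on sp³ carbon → alkyl halide.
  CH2CONHCH2: –C(=O)–N– linkage → amide (the N is not an amine).
  CH(NHCOCH3): pendant –NHC(=O)CH3: N bonded to a carbonyl → amide (not amine).
  CH2OCH2: C–O–C with sp³ carbons on both sides and no adjacent C=O → ether.
  CH2SCH2: C–S–C linkage → sulfide (thioether).
  CH2OCH2: C–O–C with sp³ carbons on both sides and no adjacent C=O → ether.
  CH(CH2OCH3): pendant –CH2OCH3: C–O–C linkage → ether.
  CH(CH2OH): pendant –CH2OH on an sp³ backbone C → alcohol.
  CH(CH=CH2): pendant –CH=CH2: C=C double bond → alkene.
  CH(CH2I): pendant –CH2X: halogen on sp³ carbon → alkyl halide.
  CH(COCH3): pendant –COCH3: carbonyl C bonded to two carbons → ketone.
  COOCH2CH3: –C(=O)OCH2CH3: carbonyl C bonded to C and to –OEt → ester.
Alcohol appears at: CH(CH2OH) → 1.

1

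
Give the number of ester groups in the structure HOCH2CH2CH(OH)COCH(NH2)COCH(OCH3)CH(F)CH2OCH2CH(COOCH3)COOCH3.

HO– on an sp³ carbon → alcohol.
–OH on an sp³ carbon → alcohol (secondary).
–C(=O)– with carbon on both sides → ketone.
–NH2 on an sp³ carbon with no adjacent C=O → amine.
–C(=O)– with carbon on both sides → ketone.
pendant –OCH3: C–O–C with sp³ C, no adjacent C=O → ether.
halogen on an sp³ carbon → alkyl halide.
C–O–C with sp³ carbons on both sides and no adjacent C=O → ether.
pendant –COOCH3: carbonyl C bonded to C and –OCH3 → ester.
–C(=O)OCH3: carbonyl C bonded to C and to –OCH3 → ester (not ketone + ether).
Ester appears at: CH(COOCH3), COOCH3 → 2.

2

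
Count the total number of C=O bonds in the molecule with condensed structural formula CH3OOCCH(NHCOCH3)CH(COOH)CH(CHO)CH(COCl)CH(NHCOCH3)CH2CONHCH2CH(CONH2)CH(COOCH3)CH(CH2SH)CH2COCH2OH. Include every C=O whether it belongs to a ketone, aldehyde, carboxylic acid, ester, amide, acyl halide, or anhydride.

10

CH3OOC: ester, 1 C=O (running total 1).
CH(NHCOCH3): amide, 1 C=O (running total 2).
CH(COOH): carboxylic acid, 1 C=O (running total 3).
CH(CHO): aldehyde, 1 C=O (running total 4).
CH(COCl): acyl halide, 1 C=O (running total 5).
CH(NHCOCH3): amide, 1 C=O (running total 6).
CH2CONHCH2: amide, 1 C=O (running total 7).
CH(CONH2): amide, 1 C=O (running total 8).
CH(COOCH3): ester, 1 C=O (running total 9).
CO: ketone, 1 C=O (running total 10).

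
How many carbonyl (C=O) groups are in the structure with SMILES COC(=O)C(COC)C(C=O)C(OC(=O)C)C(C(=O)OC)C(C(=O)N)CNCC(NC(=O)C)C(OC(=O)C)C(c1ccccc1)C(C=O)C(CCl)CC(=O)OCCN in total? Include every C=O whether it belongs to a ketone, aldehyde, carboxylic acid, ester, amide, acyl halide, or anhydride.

9

CH3OOC: ester, 1 C=O (running total 1).
CH(CHO): aldehyde, 1 C=O (running total 2).
CH(OCOCH3): ester, 1 C=O (running total 3).
CH(COOCH3): ester, 1 C=O (running total 4).
CH(CONH2): amide, 1 C=O (running total 5).
CH(NHCOCH3): amide, 1 C=O (running total 6).
CH(OCOCH3): ester, 1 C=O (running total 7).
CH(CHO): aldehyde, 1 C=O (running total 8).
CH2COOCH2: ester, 1 C=O (running total 9).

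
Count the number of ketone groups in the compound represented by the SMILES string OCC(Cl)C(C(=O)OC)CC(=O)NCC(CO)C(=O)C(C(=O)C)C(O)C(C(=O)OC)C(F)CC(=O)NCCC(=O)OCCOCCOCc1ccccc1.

Working along the chain:
  HOCH2: HO– on an sp³ carbon → alcohol.
  CH(Cl): halogen on an sp³ carbon → alkyl halide.
  CH(COOCH3): pendant –COOCH3: carbonyl C bonded to C and –OCH3 → ester.
  CH2CONHCH2: –C(=O)–N– linkage → amide (the N is not an amine).
  CH(CH2OH): pendant –CH2OH on an sp³ backbone C → alcohol.
  CO: –C(=O)– with carbon on both sides → ketone.
  CH(COCH3): pendant –COCH3: carbonyl C bonded to two carbons → ketone.
  CH(OH): –OH on an sp³ carbon → alcohol (secondary).
  CH(COOCH3): pendant –COOCH3: carbonyl C bonded to C and –OCH3 → ester.
  CH(F): halogen on an sp³ carbon → alkyl halide.
  CH2CONHCH2: –C(=O)–N– linkage → amide (the N is not an amine).
  CH2COOCH2: –C(=O)–O–C with C on the carbonyl side → ester.
  CH2OCH2: C–O–C with sp³ carbons on both sides and no adjacent C=O → ether.
  CH2OCH2: C–O–C with sp³ carbons on both sides and no adjacent C=O → ether.
  C6H5: –C6H5 phenyl ring → arene.
Ketone appears at: CO, CH(COCH3) → 2.

2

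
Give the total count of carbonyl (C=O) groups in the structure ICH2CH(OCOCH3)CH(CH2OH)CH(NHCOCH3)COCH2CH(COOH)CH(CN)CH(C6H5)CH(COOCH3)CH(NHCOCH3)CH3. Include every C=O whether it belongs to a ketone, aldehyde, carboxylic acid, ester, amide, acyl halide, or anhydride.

6

CH(OCOCH3): ester, 1 C=O (running total 1).
CH(NHCOCH3): amide, 1 C=O (running total 2).
CO: ketone, 1 C=O (running total 3).
CH(COOH): carboxylic acid, 1 C=O (running total 4).
CH(COOCH3): ester, 1 C=O (running total 5).
CH(NHCOCH3): amide, 1 C=O (running total 6).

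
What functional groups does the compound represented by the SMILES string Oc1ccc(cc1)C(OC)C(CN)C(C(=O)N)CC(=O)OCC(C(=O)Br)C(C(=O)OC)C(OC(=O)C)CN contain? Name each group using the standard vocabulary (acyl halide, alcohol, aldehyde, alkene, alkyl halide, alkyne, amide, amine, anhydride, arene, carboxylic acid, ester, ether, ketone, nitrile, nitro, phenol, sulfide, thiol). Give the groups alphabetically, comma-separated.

Reading the structure from left to right:
  HOC6H4: –OH attached directly to an aromatic ring → phenol (not alcohol); the ring itself is an arene.
  CH(OCH3): pendant –OCH3: C–O–C with sp³ C, no adjacent C=O → ether.
  CH(CH2NH2): pendant –CH2NH2: N on sp³ C, no adjacent C=O → amine.
  CH(CONH2): pendant –CONH2: carbonyl C bonded to C and N → amide.
  CH2COOCH2: –C(=O)–O–C with C on the carbonyl side → ester.
  CH(COBr): pendant –C(=O)X: carbonyl C bonded to C and halogen → acyl halide.
  CH(COOCH3): pendant –COOCH3: carbonyl C bonded to C and –OCH3 → ester.
  CH(OCOCH3): pendant –OC(=O)CH3: an acyloxy group → ester.
  CH2NH2: –NH2 on an sp³ carbon with no adjacent C=O → amine.

acyl halide, amide, amine, arene, ester, ether, phenol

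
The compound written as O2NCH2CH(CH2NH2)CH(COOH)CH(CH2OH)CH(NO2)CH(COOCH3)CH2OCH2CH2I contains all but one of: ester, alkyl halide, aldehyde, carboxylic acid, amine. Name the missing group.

ester: present (CH(COOCH3) — pendant –COOCH3: carbonyl C bonded to C and –OCH3 → ester).
alkyl halide: present (CH2I — halogen on an sp³ carbon → alkyl halide).
amine: present (CH(CH2NH2) — pendant –CH2NH2: N on sp³ C, no adjacent C=O → amine).
carboxylic acid: present (CH(COOH) — pendant –COOH: carbonyl C bonded to C and –OH → carboxylic acid).
aldehyde: absent. In CH(COOH), the carbonyl carbon bears –OH, not –H, so it is a carboxylic acid.

aldehyde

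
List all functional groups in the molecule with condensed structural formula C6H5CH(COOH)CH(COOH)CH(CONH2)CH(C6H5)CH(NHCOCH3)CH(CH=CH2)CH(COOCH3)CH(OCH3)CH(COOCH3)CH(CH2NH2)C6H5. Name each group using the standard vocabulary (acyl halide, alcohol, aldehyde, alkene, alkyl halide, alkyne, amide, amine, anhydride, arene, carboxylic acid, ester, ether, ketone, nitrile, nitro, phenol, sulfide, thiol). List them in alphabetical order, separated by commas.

alkene, amide, amine, arene, carboxylic acid, ester, ether

C6H5– phenyl ring → arene.
pendant –COOH: carbonyl C bonded to C and –OH → carboxylic acid.
pendant –COOH: carbonyl C bonded to C and –OH → carboxylic acid.
pendant –CONH2: carbonyl C bonded to C and N → amide.
pendant –C6H5: benzene ring → arene.
pendant –NHC(=O)CH3: N bonded to a carbonyl → amide (not amine).
pendant –CH=CH2: C=C double bond → alkene.
pendant –COOCH3: carbonyl C bonded to C and –OCH3 → ester.
pendant –OCH3: C–O–C with sp³ C, no adjacent C=O → ether.
pendant –COOCH3: carbonyl C bonded to C and –OCH3 → ester.
pendant –CH2NH2: N on sp³ C, no adjacent C=O → amine.
–C6H5 phenyl ring → arene.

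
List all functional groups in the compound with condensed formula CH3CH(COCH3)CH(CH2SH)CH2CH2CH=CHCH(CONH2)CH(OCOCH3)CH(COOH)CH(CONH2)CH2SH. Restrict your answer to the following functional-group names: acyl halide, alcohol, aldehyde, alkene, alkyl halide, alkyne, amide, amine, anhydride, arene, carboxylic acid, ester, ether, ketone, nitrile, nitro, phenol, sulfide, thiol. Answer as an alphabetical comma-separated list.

alkene, amide, carboxylic acid, ester, ketone, thiol

Taking each segment in turn:
  CH(COCH3): pendant –COCH3: carbonyl C bonded to two carbons → ketone.
  CH(CH2SH): pendant –CH2SH → thiol.
  CH=CH: C=C double bond → alkene.
  CH(CONH2): pendant –CONH2: carbonyl C bonded to C and N → amide.
  CH(OCOCH3): pendant –OC(=O)CH3: an acyloxy group → ester.
  CH(COOH): pendant –COOH: carbonyl C bonded to C and –OH → carboxylic acid.
  CH(CONH2): pendant –CONH2: carbonyl C bonded to C and N → amide.
  CH2SH: –SH on an sp³ carbon → thiol.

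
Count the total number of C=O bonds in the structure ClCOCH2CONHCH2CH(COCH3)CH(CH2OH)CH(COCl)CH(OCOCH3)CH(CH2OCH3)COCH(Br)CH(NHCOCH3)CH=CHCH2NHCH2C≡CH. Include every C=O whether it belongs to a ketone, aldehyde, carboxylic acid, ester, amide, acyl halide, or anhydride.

ClCO: acyl halide, 1 C=O (running total 1).
CH2CONHCH2: amide, 1 C=O (running total 2).
CH(COCH3): ketone, 1 C=O (running total 3).
CH(COCl): acyl halide, 1 C=O (running total 4).
CH(OCOCH3): ester, 1 C=O (running total 5).
CO: ketone, 1 C=O (running total 6).
CH(NHCOCH3): amide, 1 C=O (running total 7).

7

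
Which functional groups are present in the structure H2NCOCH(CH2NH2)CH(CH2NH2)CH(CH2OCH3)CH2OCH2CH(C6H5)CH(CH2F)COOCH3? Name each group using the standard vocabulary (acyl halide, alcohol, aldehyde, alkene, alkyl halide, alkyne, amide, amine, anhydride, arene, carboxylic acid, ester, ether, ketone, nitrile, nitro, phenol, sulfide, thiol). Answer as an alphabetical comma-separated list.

Working along the chain:
  H2NCO: –C(=O)NH2: carbonyl C bonded to C and to N → amide (the N is not a separate amine).
  CH(CH2NH2): pendant –CH2NH2: N on sp³ C, no adjacent C=O → amine.
  CH(CH2NH2): pendant –CH2NH2: N on sp³ C, no adjacent C=O → amine.
  CH(CH2OCH3): pendant –CH2OCH3: C–O–C linkage → ether.
  CH2OCH2: C–O–C with sp³ carbons on both sides and no adjacent C=O → ether.
  CH(C6H5): pendant –C6H5: benzene ring → arene.
  CH(CH2F): pendant –CH2X: halogen on sp³ carbon → alkyl halide.
  COOCH3: –C(=O)OCH3: carbonyl C bonded to C and to –OCH3 → ester (not ketone + ether).

alkyl halide, amide, amine, arene, ester, ether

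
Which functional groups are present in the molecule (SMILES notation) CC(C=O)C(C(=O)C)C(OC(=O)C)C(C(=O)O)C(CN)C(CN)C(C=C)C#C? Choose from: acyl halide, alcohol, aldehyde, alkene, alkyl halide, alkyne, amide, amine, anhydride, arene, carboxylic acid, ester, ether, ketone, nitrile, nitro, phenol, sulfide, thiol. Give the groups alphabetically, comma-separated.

aldehyde, alkene, alkyne, amine, carboxylic acid, ester, ketone

Taking each segment in turn:
  CH(CHO): pendant –CHO: carbonyl C bonded to C and H → aldehyde.
  CH(COCH3): pendant –COCH3: carbonyl C bonded to two carbons → ketone.
  CH(OCOCH3): pendant –OC(=O)CH3: an acyloxy group → ester.
  CH(COOH): pendant –COOH: carbonyl C bonded to C and –OH → carboxylic acid.
  CH(CH2NH2): pendant –CH2NH2: N on sp³ C, no adjacent C=O → amine.
  CH(CH2NH2): pendant –CH2NH2: N on sp³ C, no adjacent C=O → amine.
  CH(CH=CH2): pendant –CH=CH2: C=C double bond → alkene.
  C≡CH: C≡C triple bond → alkyne.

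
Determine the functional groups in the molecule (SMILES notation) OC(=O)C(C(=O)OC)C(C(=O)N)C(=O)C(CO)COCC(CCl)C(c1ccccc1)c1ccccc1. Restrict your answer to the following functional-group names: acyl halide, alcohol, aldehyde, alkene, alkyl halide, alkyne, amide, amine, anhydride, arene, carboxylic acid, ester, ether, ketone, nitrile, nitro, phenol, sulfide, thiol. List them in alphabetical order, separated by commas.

alcohol, alkyl halide, amide, arene, carboxylic acid, ester, ether, ketone

Taking each segment in turn:
  HOOC: –COOH: carbonyl C bonded to –OH and C → carboxylic acid (the –OH is not a separate alcohol).
  CH(COOCH3): pendant –COOCH3: carbonyl C bonded to C and –OCH3 → ester.
  CH(CONH2): pendant –CONH2: carbonyl C bonded to C and N → amide.
  CO: –C(=O)– with carbon on both sides → ketone.
  CH(CH2OH): pendant –CH2OH on an sp³ backbone C → alcohol.
  CH2OCH2: C–O–C with sp³ carbons on both sides and no adjacent C=O → ether.
  CH(CH2Cl): pendant –CH2X: halogen on sp³ carbon → alkyl halide.
  CH(C6H5): pendant –C6H5: benzene ring → arene.
  C6H5: –C6H5 phenyl ring → arene.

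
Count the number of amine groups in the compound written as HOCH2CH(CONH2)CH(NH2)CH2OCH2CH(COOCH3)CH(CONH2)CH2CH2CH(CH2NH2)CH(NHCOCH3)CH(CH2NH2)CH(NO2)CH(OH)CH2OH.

3

HO– on an sp³ carbon → alcohol.
pendant –CONH2: carbonyl C bonded to C and N → amide.
–NH2 on an sp³ carbon with no adjacent C=O → amine.
C–O–C with sp³ carbons on both sides and no adjacent C=O → ether.
pendant –COOCH3: carbonyl C bonded to C and –OCH3 → ester.
pendant –CONH2: carbonyl C bonded to C and N → amide.
pendant –CH2NH2: N on sp³ C, no adjacent C=O → amine.
pendant –NHC(=O)CH3: N bonded to a carbonyl → amide (not amine).
pendant –CH2NH2: N on sp³ C, no adjacent C=O → amine.
–NO2 on an sp³ carbon → nitro (the N=O is not a carbonyl).
–OH on an sp³ carbon → alcohol (secondary).
–OH on an sp³ carbon → alcohol.
Amine appears at: CH(NH2), CH(CH2NH2), CH(CH2NH2) → 3.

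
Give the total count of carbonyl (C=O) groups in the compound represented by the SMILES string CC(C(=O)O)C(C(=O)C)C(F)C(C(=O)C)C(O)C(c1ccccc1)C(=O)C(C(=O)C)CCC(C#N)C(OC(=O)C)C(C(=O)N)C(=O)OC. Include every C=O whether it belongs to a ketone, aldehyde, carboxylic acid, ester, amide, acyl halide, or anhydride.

CH(COOH): carboxylic acid, 1 C=O (running total 1).
CH(COCH3): ketone, 1 C=O (running total 2).
CH(COCH3): ketone, 1 C=O (running total 3).
CO: ketone, 1 C=O (running total 4).
CH(COCH3): ketone, 1 C=O (running total 5).
CH(OCOCH3): ester, 1 C=O (running total 6).
CH(CONH2): amide, 1 C=O (running total 7).
COOCH3: ester, 1 C=O (running total 8).

8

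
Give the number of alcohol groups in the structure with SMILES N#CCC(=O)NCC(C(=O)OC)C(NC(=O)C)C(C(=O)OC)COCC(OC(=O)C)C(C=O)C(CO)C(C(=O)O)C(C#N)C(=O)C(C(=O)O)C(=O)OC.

Working along the chain:
  N≡C: N≡C–: carbon triple-bonded to nitrogen → nitrile.
  CH2CONHCH2: –C(=O)–N– linkage → amide (the N is not an amine).
  CH(COOCH3): pendant –COOCH3: carbonyl C bonded to C and –OCH3 → ester.
  CH(NHCOCH3): pendant –NHC(=O)CH3: N bonded to a carbonyl → amide (not amine).
  CH(COOCH3): pendant –COOCH3: carbonyl C bonded to C and –OCH3 → ester.
  CH2OCH2: C–O–C with sp³ carbons on both sides and no adjacent C=O → ether.
  CH(OCOCH3): pendant –OC(=O)CH3: an acyloxy group → ester.
  CH(CHO): pendant –CHO: carbonyl C bonded to C and H → aldehyde.
  CH(CH2OH): pendant –CH2OH on an sp³ backbone C → alcohol.
  CH(COOH): pendant –COOH: carbonyl C bonded to C and –OH → carboxylic acid.
  CH(CN): pendant –C≡N: nitrile.
  CO: –C(=O)– with carbon on both sides → ketone.
  CH(COOH): pendant –COOH: carbonyl C bonded to C and –OH → carboxylic acid.
  COOCH3: –C(=O)OCH3: carbonyl C bonded to C and to –OCH3 → ester (not ketone + ether).
Alcohol appears at: CH(CH2OH) → 1.

1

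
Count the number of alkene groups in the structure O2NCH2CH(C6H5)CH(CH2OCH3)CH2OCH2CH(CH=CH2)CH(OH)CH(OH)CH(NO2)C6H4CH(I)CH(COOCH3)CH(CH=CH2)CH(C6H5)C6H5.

Working along the chain:
  O2NCH2: –NO2 on carbon → nitro group.
  CH(C6H5): pendant –C6H5: benzene ring → arene.
  CH(CH2OCH3): pendant –CH2OCH3: C–O–C linkage → ether.
  CH2OCH2: C–O–C with sp³ carbons on both sides and no adjacent C=O → ether.
  CH(CH=CH2): pendant –CH=CH2: C=C double bond → alkene.
  CH(OH): –OH on an sp³ carbon → alcohol (secondary).
  CH(OH): –OH on an sp³ carbon → alcohol (secondary).
  CH(NO2): –NO2 on an sp³ carbon → nitro (the N=O is not a carbonyl).
  C6H4: para-disubstituted benzene ring → arene.
  CH(I): halogen on an sp³ carbon → alkyl halide.
  CH(COOCH3): pendant –COOCH3: carbonyl C bonded to C and –OCH3 → ester.
  CH(CH=CH2): pendant –CH=CH2: C=C double bond → alkene.
  CH(C6H5): pendant –C6H5: benzene ring → arene.
  C6H5: –C6H5 phenyl ring → arene.
Alkene appears at: CH(CH=CH2), CH(CH=CH2) → 2.

2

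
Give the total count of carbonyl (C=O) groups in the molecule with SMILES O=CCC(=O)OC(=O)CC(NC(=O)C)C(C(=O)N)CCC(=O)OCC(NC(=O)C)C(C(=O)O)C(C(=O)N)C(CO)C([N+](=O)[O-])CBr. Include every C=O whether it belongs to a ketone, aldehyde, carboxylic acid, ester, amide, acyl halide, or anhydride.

9

OHC: aldehyde, 1 C=O (running total 1).
CH2CO-O-COCH2: anhydride, 2 C=O (running total 3).
CH(NHCOCH3): amide, 1 C=O (running total 4).
CH(CONH2): amide, 1 C=O (running total 5).
CH2COOCH2: ester, 1 C=O (running total 6).
CH(NHCOCH3): amide, 1 C=O (running total 7).
CH(COOH): carboxylic acid, 1 C=O (running total 8).
CH(CONH2): amide, 1 C=O (running total 9).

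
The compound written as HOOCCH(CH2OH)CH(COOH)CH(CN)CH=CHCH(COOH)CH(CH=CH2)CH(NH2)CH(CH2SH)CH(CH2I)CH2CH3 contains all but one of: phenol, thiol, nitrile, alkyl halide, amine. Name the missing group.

nitrile: present (CH(CN) — pendant –C≡N: nitrile).
thiol: present (CH(CH2SH) — pendant –CH2SH → thiol).
alkyl halide: present (CH(CH2I) — pendant –CH2X: halogen on sp³ carbon → alkyl halide).
amine: present (CH(NH2) — –NH2 on an sp³ carbon with no adjacent C=O → amine).
phenol: absent. In CH(CH2OH), the –OH is on an sp³ carbon, not on an aromatic ring, so it is an alcohol.

phenol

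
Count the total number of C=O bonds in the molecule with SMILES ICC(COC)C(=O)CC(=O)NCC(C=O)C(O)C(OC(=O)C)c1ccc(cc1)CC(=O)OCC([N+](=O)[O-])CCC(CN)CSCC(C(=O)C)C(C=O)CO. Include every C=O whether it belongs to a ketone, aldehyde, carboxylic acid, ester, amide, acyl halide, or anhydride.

7

CO: ketone, 1 C=O (running total 1).
CH2CONHCH2: amide, 1 C=O (running total 2).
CH(CHO): aldehyde, 1 C=O (running total 3).
CH(OCOCH3): ester, 1 C=O (running total 4).
CH2COOCH2: ester, 1 C=O (running total 5).
CH(COCH3): ketone, 1 C=O (running total 6).
CH(CHO): aldehyde, 1 C=O (running total 7).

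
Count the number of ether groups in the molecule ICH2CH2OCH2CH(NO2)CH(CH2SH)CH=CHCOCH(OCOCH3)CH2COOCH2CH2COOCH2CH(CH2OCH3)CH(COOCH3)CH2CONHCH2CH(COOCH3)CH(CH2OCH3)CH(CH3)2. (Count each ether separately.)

halogen on an sp³ carbon → alkyl halide.
C–O–C with sp³ carbons on both sides and no adjacent C=O → ether.
–NO2 on an sp³ carbon → nitro (the N=O is not a carbonyl).
pendant –CH2SH → thiol.
C=C double bond → alkene.
–C(=O)– with carbon on both sides → ketone.
pendant –OC(=O)CH3: an acyloxy group → ester.
–C(=O)–O–C with C on the carbonyl side → ester.
–C(=O)–O–C with C on the carbonyl side → ester.
pendant –CH2OCH3: C–O–C linkage → ether.
pendant –COOCH3: carbonyl C bonded to C and –OCH3 → ester.
–C(=O)–N– linkage → amide (the N is not an amine).
pendant –COOCH3: carbonyl C bonded to C and –OCH3 → ester.
pendant –CH2OCH3: C–O–C linkage → ether.
Ether appears at: CH2OCH2, CH(CH2OCH3), CH(CH2OCH3) → 3.

3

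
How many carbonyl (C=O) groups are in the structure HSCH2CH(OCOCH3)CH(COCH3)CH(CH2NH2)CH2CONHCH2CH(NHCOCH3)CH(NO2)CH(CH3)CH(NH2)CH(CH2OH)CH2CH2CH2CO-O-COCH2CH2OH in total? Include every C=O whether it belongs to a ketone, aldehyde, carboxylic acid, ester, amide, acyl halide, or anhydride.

CH(OCOCH3): ester, 1 C=O (running total 1).
CH(COCH3): ketone, 1 C=O (running total 2).
CH2CONHCH2: amide, 1 C=O (running total 3).
CH(NHCOCH3): amide, 1 C=O (running total 4).
CH2CO-O-COCH2: anhydride, 2 C=O (running total 6).

6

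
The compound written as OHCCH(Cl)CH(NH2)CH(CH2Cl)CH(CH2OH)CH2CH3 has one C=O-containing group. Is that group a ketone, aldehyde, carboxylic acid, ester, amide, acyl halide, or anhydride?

The carbonyl is in the OHC segment: terminal –CHO: carbonyl C bonded to H and C → aldehyde.

aldehyde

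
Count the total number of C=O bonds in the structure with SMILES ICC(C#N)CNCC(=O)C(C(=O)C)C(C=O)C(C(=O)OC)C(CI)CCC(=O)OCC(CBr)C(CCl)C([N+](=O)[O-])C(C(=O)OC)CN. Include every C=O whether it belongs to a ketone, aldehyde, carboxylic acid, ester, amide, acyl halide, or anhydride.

6

CO: ketone, 1 C=O (running total 1).
CH(COCH3): ketone, 1 C=O (running total 2).
CH(CHO): aldehyde, 1 C=O (running total 3).
CH(COOCH3): ester, 1 C=O (running total 4).
CH2COOCH2: ester, 1 C=O (running total 5).
CH(COOCH3): ester, 1 C=O (running total 6).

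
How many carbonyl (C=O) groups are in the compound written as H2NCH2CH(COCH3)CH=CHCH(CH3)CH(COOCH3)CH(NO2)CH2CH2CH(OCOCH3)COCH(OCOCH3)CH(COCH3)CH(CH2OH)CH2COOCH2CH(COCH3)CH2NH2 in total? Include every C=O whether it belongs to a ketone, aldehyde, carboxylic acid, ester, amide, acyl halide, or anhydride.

CH(COCH3): ketone, 1 C=O (running total 1).
CH(COOCH3): ester, 1 C=O (running total 2).
CH(OCOCH3): ester, 1 C=O (running total 3).
CO: ketone, 1 C=O (running total 4).
CH(OCOCH3): ester, 1 C=O (running total 5).
CH(COCH3): ketone, 1 C=O (running total 6).
CH2COOCH2: ester, 1 C=O (running total 7).
CH(COCH3): ketone, 1 C=O (running total 8).

8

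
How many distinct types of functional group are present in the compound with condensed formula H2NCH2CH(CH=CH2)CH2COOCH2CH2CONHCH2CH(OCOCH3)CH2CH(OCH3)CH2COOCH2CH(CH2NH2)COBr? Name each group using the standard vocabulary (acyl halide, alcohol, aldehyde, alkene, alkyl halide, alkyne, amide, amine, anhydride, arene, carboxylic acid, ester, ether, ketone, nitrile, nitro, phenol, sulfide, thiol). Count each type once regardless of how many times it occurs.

–NH2 on an sp³ carbon with no adjacent C=O → amine.
pendant –CH=CH2: C=C double bond → alkene.
–C(=O)–O–C with C on the carbonyl side → ester.
–C(=O)–N– linkage → amide (the N is not an amine).
pendant –OC(=O)CH3: an acyloxy group → ester.
pendant –OCH3: C–O–C with sp³ C, no adjacent C=O → ether.
–C(=O)–O–C with C on the carbonyl side → ester.
pendant –CH2NH2: N on sp³ C, no adjacent C=O → amine.
–C(=O)Br: carbonyl C bonded to C and to a halogen → acyl halide (not alkyl halide).
Distinct types present: acyl halide, alkene, amide, amine, ester, ether.

6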